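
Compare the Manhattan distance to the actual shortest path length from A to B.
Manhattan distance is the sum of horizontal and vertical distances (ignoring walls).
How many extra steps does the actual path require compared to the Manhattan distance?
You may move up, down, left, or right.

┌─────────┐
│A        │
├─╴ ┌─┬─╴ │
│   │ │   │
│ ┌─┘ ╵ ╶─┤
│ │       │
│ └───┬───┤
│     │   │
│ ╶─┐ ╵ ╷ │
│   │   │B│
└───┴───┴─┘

Manhattan distance: |4 - 0| + |4 - 0| = 8
Actual path length: 12
Extra steps: 12 - 8 = 4

Solution:

┌─────────┐
│A ↓      │
├─╴ ┌─┬─╴ │
│↓ ↲│ │   │
│ ┌─┘ ╵ ╶─┤
│↓│       │
│ └───┬───┤
│↳ → ↓│↱ ↓│
│ ╶─┐ ╵ ╷ │
│   │↳ ↑│B│
└───┴───┴─┘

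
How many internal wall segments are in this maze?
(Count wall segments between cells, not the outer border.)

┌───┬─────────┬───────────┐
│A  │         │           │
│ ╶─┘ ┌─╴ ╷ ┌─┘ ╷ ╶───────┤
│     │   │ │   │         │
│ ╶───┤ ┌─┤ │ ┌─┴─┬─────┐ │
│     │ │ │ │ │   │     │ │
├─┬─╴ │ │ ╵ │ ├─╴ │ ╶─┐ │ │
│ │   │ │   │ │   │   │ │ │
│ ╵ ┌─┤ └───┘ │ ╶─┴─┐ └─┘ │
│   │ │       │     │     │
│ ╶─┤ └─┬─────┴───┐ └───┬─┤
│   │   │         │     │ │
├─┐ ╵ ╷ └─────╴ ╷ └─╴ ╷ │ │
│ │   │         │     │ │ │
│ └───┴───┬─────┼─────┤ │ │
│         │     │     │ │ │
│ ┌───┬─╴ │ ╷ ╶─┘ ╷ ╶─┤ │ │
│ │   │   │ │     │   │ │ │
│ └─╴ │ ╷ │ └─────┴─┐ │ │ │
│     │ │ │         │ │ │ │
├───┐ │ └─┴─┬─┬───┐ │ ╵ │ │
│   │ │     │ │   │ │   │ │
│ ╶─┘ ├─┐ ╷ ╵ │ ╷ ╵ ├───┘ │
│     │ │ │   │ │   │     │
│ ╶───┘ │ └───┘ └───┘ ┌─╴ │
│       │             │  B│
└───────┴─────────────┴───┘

Counting internal wall segments:
Total internal walls: 144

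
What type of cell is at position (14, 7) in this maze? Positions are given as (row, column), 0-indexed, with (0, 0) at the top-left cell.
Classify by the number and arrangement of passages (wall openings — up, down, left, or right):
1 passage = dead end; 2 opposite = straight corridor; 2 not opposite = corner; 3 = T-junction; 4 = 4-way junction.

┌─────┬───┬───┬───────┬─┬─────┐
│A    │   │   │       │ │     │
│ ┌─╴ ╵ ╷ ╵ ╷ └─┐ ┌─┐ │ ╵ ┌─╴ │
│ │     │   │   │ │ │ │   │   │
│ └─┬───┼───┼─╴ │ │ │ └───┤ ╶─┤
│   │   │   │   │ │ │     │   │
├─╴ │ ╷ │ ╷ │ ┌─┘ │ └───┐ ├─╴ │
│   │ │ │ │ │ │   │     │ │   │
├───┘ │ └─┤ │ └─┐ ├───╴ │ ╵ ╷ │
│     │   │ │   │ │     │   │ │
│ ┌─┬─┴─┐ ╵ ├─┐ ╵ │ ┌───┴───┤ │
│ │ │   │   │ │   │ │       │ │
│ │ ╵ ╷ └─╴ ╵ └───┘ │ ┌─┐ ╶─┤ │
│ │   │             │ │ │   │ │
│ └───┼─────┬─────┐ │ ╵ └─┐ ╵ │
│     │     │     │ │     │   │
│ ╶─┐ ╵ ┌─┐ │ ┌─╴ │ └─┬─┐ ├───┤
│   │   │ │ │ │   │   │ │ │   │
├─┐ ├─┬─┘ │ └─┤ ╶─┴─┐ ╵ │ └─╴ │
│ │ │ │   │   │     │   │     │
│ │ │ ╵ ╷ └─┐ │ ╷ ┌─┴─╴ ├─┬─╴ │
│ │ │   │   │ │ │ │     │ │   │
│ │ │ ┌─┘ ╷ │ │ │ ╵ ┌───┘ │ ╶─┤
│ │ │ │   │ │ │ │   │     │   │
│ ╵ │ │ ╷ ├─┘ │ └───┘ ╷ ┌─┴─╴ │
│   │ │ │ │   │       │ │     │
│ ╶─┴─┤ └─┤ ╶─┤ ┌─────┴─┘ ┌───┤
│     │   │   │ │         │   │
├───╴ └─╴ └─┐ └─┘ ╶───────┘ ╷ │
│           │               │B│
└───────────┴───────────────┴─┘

Checking cell at (14, 7):
Number of passages: 2
Cell type: straight corridor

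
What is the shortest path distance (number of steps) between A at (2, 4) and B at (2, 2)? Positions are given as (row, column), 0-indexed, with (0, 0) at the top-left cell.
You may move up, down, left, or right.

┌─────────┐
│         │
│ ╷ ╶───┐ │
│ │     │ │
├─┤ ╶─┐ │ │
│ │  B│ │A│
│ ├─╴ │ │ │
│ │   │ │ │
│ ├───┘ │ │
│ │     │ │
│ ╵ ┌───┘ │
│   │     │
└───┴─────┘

Finding path from (2, 4) to (2, 2):
Path: (2,4) → (1,4) → (0,4) → (0,3) → (0,2) → (0,1) → (1,1) → (2,1) → (2,2)
Distance: 8 steps

Solution:

┌─────────┐
│  ↓ ← ← ↰│
│ ╷ ╶───┐ │
│ │↓    │↑│
├─┤ ╶─┐ │ │
│ │↳ B│ │A│
│ ├─╴ │ │ │
│ │   │ │ │
│ ├───┘ │ │
│ │     │ │
│ ╵ ┌───┘ │
│   │     │
└───┴─────┘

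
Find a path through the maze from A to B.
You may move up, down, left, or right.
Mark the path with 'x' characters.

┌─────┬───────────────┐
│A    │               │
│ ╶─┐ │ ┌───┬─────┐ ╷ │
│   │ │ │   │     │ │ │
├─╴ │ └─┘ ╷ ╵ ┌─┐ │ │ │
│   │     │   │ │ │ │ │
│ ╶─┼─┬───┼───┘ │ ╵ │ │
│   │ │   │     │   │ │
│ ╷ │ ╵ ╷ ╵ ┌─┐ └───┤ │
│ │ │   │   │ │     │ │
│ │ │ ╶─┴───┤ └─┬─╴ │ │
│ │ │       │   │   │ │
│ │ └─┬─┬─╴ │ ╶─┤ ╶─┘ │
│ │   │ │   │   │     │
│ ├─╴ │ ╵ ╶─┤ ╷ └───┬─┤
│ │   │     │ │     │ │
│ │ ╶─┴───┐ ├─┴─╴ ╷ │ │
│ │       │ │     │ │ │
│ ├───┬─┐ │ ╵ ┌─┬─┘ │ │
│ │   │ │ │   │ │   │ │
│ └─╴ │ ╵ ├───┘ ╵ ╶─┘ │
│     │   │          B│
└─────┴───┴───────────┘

Finding the shortest path through the maze:
Path length: 64 steps
Directions: right → right → down → down → right → right → up → right → down → right → up → right → right → down → down → right → up → up → up → right → down → down → down → down → down → down → left → left → up → right → up → left → left → up → left → left → down → left → up → left → down → left → down → right → right → right → down → left → down → right → down → down → right → up → right → right → up → right → down → down → left → down → right → right

Solution:

┌─────┬───────────────┐
│A x x│            x x│
│ ╶─┐ │ ┌───┬─────┐ ╷ │
│   │x│ │x x│x x x│x│x│
├─╴ │ └─┘ ╷ ╵ ┌─┐ │ │ │
│   │x x x│x x│ │x│x│x│
│ ╶─┼─┬───┼───┘ │ ╵ │ │
│   │ │x x│x x x│x x│x│
│ ╷ │ ╵ ╷ ╵ ┌─┐ └───┤ │
│ │ │x x│x x│ │x x x│x│
│ │ │ ╶─┴───┤ └─┬─╴ │ │
│ │ │x x x x│   │x x│x│
│ │ └─┬─┬─╴ │ ╶─┤ ╶─┘ │
│ │   │ │x x│   │x x x│
│ ├─╴ │ ╵ ╶─┤ ╷ └───┬─┤
│ │   │  x x│ │  x x│ │
│ │ ╶─┴───┐ ├─┴─╴ ╷ │ │
│ │       │x│x x x│x│ │
│ ├───┬─┐ │ ╵ ┌─┬─┘ │ │
│ │   │ │ │x x│ │x x│ │
│ └─╴ │ ╵ ├───┘ ╵ ╶─┘ │
│     │   │      x x B│
└─────┴───┴───────────┘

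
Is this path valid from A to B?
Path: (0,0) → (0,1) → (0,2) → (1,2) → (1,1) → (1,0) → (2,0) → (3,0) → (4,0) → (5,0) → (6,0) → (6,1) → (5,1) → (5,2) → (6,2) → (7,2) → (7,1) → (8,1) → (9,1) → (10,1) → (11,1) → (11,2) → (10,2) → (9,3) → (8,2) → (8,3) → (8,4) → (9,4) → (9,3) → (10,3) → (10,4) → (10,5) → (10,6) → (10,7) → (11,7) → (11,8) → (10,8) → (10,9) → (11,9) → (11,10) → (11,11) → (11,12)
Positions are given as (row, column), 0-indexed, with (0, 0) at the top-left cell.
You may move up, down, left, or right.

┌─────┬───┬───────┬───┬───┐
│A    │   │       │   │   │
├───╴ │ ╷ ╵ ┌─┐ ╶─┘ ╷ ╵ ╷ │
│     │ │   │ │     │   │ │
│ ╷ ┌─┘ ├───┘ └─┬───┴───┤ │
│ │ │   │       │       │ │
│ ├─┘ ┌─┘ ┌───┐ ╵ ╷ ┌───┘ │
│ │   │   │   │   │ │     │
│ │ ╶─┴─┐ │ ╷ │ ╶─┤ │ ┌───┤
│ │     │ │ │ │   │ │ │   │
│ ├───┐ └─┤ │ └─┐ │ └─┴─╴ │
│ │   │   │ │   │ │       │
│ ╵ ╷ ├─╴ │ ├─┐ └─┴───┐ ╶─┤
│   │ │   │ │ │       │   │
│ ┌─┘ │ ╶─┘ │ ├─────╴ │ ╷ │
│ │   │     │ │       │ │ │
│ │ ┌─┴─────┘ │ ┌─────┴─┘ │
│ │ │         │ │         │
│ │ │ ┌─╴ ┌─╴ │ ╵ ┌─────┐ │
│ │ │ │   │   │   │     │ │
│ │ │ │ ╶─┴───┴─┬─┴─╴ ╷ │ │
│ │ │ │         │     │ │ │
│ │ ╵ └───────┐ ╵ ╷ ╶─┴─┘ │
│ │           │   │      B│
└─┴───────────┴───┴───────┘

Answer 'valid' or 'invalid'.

Checking path validity:
Result: Invalid move at step 23: cannot move from (10, 2) to (9, 3).

invalid

Correct solution:

┌─────┬───┬───────┬───┬───┐
│A → ↓│   │       │   │   │
├───╴ │ ╷ ╵ ┌─┐ ╶─┘ ╷ ╵ ╷ │
│↓ ← ↲│ │   │ │     │   │ │
│ ╷ ┌─┘ ├───┘ └─┬───┴───┤ │
│↓│ │   │       │       │ │
│ ├─┘ ┌─┘ ┌───┐ ╵ ╷ ┌───┘ │
│↓│   │   │   │   │ │     │
│ │ ╶─┴─┐ │ ╷ │ ╶─┤ │ ┌───┤
│↓│     │ │ │ │   │ │ │   │
│ ├───┐ └─┤ │ └─┐ │ └─┴─╴ │
│↓│↱ ↓│   │ │   │ │       │
│ ╵ ╷ ├─╴ │ ├─┐ └─┴───┐ ╶─┤
│↳ ↑│↓│   │ │ │       │   │
│ ┌─┘ │ ╶─┘ │ ├─────╴ │ ╷ │
│ │↓ ↲│     │ │       │ │ │
│ │ ┌─┴─────┘ │ ┌─────┴─┘ │
│ │↓│↱ → ↓    │ │         │
│ │ │ ┌─╴ ┌─╴ │ ╵ ┌─────┐ │
│ │↓│↑│↓ ↲│   │   │     │ │
│ │ │ │ ╶─┴───┴─┬─┴─╴ ╷ │ │
│ │↓│↑│↳ → → → ↓│↱ ↓  │ │ │
│ │ ╵ └───────┐ ╵ ╷ ╶─┴─┘ │
│ │↳ ↑        │↳ ↑│↳ → → B│
└─┴───────────┴───┴───────┘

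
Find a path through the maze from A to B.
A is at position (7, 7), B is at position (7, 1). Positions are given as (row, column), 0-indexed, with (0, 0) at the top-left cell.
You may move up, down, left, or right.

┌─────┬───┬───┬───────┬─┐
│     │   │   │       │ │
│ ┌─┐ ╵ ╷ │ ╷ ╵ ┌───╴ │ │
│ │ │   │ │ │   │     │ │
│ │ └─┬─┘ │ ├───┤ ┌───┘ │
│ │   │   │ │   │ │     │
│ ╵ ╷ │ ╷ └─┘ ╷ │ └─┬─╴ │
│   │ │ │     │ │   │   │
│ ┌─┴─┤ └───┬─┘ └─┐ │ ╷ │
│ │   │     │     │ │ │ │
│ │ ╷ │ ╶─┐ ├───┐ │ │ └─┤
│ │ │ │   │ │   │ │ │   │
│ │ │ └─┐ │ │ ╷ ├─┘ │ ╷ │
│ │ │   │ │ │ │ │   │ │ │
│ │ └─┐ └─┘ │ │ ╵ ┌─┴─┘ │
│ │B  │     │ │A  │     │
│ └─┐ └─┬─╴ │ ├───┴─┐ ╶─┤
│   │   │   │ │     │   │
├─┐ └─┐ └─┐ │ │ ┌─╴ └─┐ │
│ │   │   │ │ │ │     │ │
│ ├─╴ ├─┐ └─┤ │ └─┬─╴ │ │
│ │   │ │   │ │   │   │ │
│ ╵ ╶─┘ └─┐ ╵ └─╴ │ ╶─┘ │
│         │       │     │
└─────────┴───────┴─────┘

Finding the shortest path from (7, 7) to (7, 1):
Path length: 18 steps
Directions: up → up → left → down → down → down → down → down → down → left → up → left → up → left → up → left → up → left

Solution:

┌─────┬───┬───┬───────┬─┐
│     │   │   │       │ │
│ ┌─┐ ╵ ╷ │ ╷ ╵ ┌───╴ │ │
│ │ │   │ │ │   │     │ │
│ │ └─┬─┘ │ ├───┤ ┌───┘ │
│ │   │   │ │   │ │     │
│ ╵ ╷ │ ╷ └─┘ ╷ │ └─┬─╴ │
│   │ │ │     │ │   │   │
│ ┌─┴─┤ └───┬─┘ └─┐ │ ╷ │
│ │   │     │     │ │ │ │
│ │ ╷ │ ╶─┐ ├───┐ │ │ └─┤
│ │ │ │   │ │↓ ↰│ │ │   │
│ │ │ └─┐ │ │ ╷ ├─┘ │ ╷ │
│ │ │   │ │ │↓│↑│   │ │ │
│ │ └─┐ └─┘ │ │ ╵ ┌─┴─┘ │
│ │B ↰│     │↓│A  │     │
│ └─┐ └─┬─╴ │ ├───┴─┐ ╶─┤
│   │↑ ↰│   │↓│     │   │
├─┐ └─┐ └─┐ │ │ ┌─╴ └─┐ │
│ │   │↑ ↰│ │↓│ │     │ │
│ ├─╴ ├─┐ └─┤ │ └─┬─╴ │ │
│ │   │ │↑ ↰│↓│   │   │ │
│ ╵ ╶─┘ └─┐ ╵ └─╴ │ ╶─┘ │
│         │↑ ↲    │     │
└─────────┴───────┴─────┘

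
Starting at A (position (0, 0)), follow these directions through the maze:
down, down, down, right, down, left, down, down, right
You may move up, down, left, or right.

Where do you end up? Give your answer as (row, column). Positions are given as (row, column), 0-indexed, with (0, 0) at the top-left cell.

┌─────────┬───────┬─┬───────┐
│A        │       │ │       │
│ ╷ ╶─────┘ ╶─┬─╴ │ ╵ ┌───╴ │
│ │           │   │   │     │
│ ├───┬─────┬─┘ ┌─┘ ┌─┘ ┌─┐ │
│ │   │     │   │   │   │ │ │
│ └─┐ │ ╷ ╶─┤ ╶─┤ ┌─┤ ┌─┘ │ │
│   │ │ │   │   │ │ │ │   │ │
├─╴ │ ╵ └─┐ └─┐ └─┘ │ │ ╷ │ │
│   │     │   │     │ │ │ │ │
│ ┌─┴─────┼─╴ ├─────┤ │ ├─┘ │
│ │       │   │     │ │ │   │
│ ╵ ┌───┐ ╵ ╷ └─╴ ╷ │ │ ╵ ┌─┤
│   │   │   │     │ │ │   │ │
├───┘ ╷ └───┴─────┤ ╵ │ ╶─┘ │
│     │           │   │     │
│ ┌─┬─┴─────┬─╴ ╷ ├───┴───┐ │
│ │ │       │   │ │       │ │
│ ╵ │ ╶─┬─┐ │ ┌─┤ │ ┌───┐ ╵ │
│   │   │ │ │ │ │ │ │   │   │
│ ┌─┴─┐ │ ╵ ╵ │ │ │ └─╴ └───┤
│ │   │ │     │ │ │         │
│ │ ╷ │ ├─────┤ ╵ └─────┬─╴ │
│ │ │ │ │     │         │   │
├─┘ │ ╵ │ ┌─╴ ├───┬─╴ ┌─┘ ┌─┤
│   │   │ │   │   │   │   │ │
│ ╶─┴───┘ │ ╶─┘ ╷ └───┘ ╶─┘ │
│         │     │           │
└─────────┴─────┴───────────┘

Following directions step by step:
Start: (0, 0)
  down: (0, 0) → (1, 0)
  down: (1, 0) → (2, 0)
  down: (2, 0) → (3, 0)
  right: (3, 0) → (3, 1)
  down: (3, 1) → (4, 1)
  left: (4, 1) → (4, 0)
  down: (4, 0) → (5, 0)
  down: (5, 0) → (6, 0)
  right: (6, 0) → (6, 1)
Final position: (6, 1)

Path taken:

┌─────────┬───────┬─┬───────┐
│A        │       │ │       │
│ ╷ ╶─────┘ ╶─┬─╴ │ ╵ ┌───╴ │
│↓│           │   │   │     │
│ ├───┬─────┬─┘ ┌─┘ ┌─┘ ┌─┐ │
│↓│   │     │   │   │   │ │ │
│ └─┐ │ ╷ ╶─┤ ╶─┤ ┌─┤ ┌─┘ │ │
│↳ ↓│ │ │   │   │ │ │ │   │ │
├─╴ │ ╵ └─┐ └─┐ └─┘ │ │ ╷ │ │
│↓ ↲│     │   │     │ │ │ │ │
│ ┌─┴─────┼─╴ ├─────┤ │ ├─┘ │
│↓│       │   │     │ │ │   │
│ ╵ ┌───┐ ╵ ╷ └─╴ ╷ │ │ ╵ ┌─┤
│↳ B│   │   │     │ │ │   │ │
├───┘ ╷ └───┴─────┤ ╵ │ ╶─┘ │
│     │           │   │     │
│ ┌─┬─┴─────┬─╴ ╷ ├───┴───┐ │
│ │ │       │   │ │       │ │
│ ╵ │ ╶─┬─┐ │ ┌─┤ │ ┌───┐ ╵ │
│   │   │ │ │ │ │ │ │   │   │
│ ┌─┴─┐ │ ╵ ╵ │ │ │ └─╴ └───┤
│ │   │ │     │ │ │         │
│ │ ╷ │ ├─────┤ ╵ └─────┬─╴ │
│ │ │ │ │     │         │   │
├─┘ │ ╵ │ ┌─╴ ├───┬─╴ ┌─┘ ┌─┤
│   │   │ │   │   │   │   │ │
│ ╶─┴───┘ │ ╶─┘ ╷ └───┘ ╶─┘ │
│         │     │           │
└─────────┴─────┴───────────┘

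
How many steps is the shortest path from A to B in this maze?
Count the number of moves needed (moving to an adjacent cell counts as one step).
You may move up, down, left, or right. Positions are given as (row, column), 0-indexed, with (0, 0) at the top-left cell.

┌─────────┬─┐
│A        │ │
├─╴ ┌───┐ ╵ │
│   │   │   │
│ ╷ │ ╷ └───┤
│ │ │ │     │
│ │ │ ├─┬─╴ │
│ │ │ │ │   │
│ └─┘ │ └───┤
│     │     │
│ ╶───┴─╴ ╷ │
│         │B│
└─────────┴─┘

Using BFS to find shortest path:
Start: (0, 0), End: (5, 5)
Path found:
(0,0) → (0,1) → (1,1) → (1,0) → (2,0) → (3,0) → (4,0) → (5,0) → (5,1) → (5,2) → (5,3) → (5,4) → (4,4) → (4,5) → (5,5)
Number of steps: 14

Solution:

┌─────────┬─┐
│A ↓      │ │
├─╴ ┌───┐ ╵ │
│↓ ↲│   │   │
│ ╷ │ ╷ └───┤
│↓│ │ │     │
│ │ │ ├─┬─╴ │
│↓│ │ │ │   │
│ └─┘ │ └───┤
│↓    │  ↱ ↓│
│ ╶───┴─╴ ╷ │
│↳ → → → ↑│B│
└─────────┴─┘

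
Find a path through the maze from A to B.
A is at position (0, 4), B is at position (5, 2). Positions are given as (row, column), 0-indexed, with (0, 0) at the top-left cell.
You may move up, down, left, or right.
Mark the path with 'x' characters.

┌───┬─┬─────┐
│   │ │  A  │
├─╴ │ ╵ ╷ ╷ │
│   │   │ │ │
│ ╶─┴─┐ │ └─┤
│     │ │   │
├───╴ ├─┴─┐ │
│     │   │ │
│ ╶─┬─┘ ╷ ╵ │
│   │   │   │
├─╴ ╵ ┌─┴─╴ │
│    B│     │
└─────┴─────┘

Finding the shortest path from (0, 4) to (5, 2):
Path length: 11 steps
Directions: down → down → right → down → down → left → up → left → down → left → down

Solution:

┌───┬─┬─────┐
│   │ │  A  │
├─╴ │ ╵ ╷ ╷ │
│   │   │x│ │
│ ╶─┴─┐ │ └─┤
│     │ │x x│
├───╴ ├─┴─┐ │
│     │x x│x│
│ ╶─┬─┘ ╷ ╵ │
│   │x x│x x│
├─╴ ╵ ┌─┴─╴ │
│    B│     │
└─────┴─────┘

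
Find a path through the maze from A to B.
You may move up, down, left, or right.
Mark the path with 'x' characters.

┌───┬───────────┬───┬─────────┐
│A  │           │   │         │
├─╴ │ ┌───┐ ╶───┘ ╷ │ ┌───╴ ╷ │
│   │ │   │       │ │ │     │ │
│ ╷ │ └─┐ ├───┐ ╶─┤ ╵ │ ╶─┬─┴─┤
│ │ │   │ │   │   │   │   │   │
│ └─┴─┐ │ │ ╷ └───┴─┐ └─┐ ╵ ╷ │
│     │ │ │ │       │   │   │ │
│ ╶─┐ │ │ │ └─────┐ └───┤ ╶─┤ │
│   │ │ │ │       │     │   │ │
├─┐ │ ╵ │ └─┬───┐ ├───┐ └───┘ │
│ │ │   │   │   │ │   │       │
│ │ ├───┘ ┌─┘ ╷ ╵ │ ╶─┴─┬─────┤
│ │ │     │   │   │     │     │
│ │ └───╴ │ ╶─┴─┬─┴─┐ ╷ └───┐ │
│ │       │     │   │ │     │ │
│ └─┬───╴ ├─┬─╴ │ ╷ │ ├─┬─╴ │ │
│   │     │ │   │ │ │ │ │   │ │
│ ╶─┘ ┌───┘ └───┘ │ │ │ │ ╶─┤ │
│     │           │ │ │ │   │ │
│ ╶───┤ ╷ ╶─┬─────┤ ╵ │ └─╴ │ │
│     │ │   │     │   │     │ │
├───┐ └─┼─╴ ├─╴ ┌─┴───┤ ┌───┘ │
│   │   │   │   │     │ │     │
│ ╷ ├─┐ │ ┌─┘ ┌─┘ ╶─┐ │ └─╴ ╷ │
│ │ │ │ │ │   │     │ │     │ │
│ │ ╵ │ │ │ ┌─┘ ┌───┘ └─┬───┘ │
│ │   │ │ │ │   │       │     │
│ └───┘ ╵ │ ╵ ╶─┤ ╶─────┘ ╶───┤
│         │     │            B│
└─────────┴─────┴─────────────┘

Finding the shortest path through the maze:
Path length: 74 steps
Directions: right → down → left → down → down → down → right → down → down → down → right → right → right → down → left → left → down → left → left → down → right → right → down → right → down → down → down → right → up → up → up → right → up → left → up → right → right → right → right → up → up → right → down → down → down → right → up → up → up → up → right → down → right → right → down → left → down → right → down → left → left → down → down → right → right → up → right → down → down → left → left → down → right → right

Solution:

┌───┬───────────┬───┬─────────┐
│A x│           │   │         │
├─╴ │ ┌───┐ ╶───┘ ╷ │ ┌───╴ ╷ │
│x x│ │   │       │ │ │     │ │
│ ╷ │ └─┐ ├───┐ ╶─┤ ╵ │ ╶─┬─┴─┤
│x│ │   │ │   │   │   │   │   │
│ └─┴─┐ │ │ ╷ └───┴─┐ └─┐ ╵ ╷ │
│x    │ │ │ │       │   │   │ │
│ ╶─┐ │ │ │ └─────┐ └───┤ ╶─┤ │
│x x│ │ │ │       │     │   │ │
├─┐ │ ╵ │ └─┬───┐ ├───┐ └───┘ │
│ │x│   │   │   │ │   │       │
│ │ ├───┘ ┌─┘ ╷ ╵ │ ╶─┴─┬─────┤
│ │x│     │   │   │  x x│     │
│ │ └───╴ │ ╶─┴─┬─┴─┐ ╷ └───┐ │
│ │x x x x│     │x x│x│x x x│ │
│ └─┬───╴ ├─┬─╴ │ ╷ │ ├─┬─╴ │ │
│   │x x x│ │   │x│x│x│ │x x│ │
│ ╶─┘ ┌───┘ └───┘ │ │ │ │ ╶─┤ │
│x x x│  x x x x x│x│x│ │x x│ │
│ ╶───┤ ╷ ╶─┬─────┤ ╵ │ └─╴ │ │
│x x x│ │x x│     │x x│x x x│ │
├───┐ └─┼─╴ ├─╴ ┌─┴───┤ ┌───┘ │
│   │x x│x x│   │     │x│  x x│
│ ╷ ├─┐ │ ┌─┘ ┌─┘ ╶─┐ │ └─╴ ╷ │
│ │ │ │x│x│   │     │ │x x x│x│
│ │ ╵ │ │ │ ┌─┘ ┌───┘ └─┬───┘ │
│ │   │x│x│ │   │       │x x x│
│ └───┘ ╵ │ ╵ ╶─┤ ╶─────┘ ╶───┤
│      x x│     │        x x B│
└─────────┴─────┴─────────────┘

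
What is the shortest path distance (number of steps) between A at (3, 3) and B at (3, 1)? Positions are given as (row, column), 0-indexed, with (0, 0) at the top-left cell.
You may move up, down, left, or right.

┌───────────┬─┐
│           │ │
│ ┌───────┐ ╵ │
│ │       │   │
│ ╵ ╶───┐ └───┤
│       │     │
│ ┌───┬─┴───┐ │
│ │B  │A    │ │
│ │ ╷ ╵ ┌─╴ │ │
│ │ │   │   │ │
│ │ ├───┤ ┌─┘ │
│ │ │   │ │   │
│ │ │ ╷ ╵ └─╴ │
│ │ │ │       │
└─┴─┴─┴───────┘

Finding path from (3, 3) to (3, 1):
Path: (3,3) → (4,3) → (4,2) → (3,2) → (3,1)
Distance: 4 steps

Solution:

┌───────────┬─┐
│           │ │
│ ┌───────┐ ╵ │
│ │       │   │
│ ╵ ╶───┐ └───┤
│       │     │
│ ┌───┬─┴───┐ │
│ │B ↰│A    │ │
│ │ ╷ ╵ ┌─╴ │ │
│ │ │↑ ↲│   │ │
│ │ ├───┤ ┌─┘ │
│ │ │   │ │   │
│ │ │ ╷ ╵ └─╴ │
│ │ │ │       │
└─┴─┴─┴───────┘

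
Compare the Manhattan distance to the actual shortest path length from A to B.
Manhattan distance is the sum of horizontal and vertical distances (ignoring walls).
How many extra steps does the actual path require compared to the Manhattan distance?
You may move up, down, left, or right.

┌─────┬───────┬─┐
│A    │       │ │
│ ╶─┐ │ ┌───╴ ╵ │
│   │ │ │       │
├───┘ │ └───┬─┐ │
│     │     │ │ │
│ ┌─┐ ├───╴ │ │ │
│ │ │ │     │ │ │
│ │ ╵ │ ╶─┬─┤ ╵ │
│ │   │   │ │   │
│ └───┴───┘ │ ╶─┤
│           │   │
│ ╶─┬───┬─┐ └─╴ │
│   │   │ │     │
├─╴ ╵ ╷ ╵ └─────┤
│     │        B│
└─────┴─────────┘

Manhattan distance: |7 - 0| + |7 - 0| = 14
Actual path length: 20
Extra steps: 20 - 14 = 6

Solution:

┌─────┬───────┬─┐
│A → ↓│       │ │
│ ╶─┐ │ ┌───╴ ╵ │
│   │↓│ │       │
├───┘ │ └───┬─┐ │
│↓ ← ↲│     │ │ │
│ ┌─┐ ├───╴ │ │ │
│↓│ │ │     │ │ │
│ │ ╵ │ ╶─┬─┤ ╵ │
│↓│   │   │ │   │
│ └───┴───┘ │ ╶─┤
│↓          │   │
│ ╶─┬───┬─┐ └─╴ │
│↳ ↓│↱ ↓│ │     │
├─╴ ╵ ╷ ╵ └─────┤
│  ↳ ↑│↳ → → → B│
└─────┴─────────┘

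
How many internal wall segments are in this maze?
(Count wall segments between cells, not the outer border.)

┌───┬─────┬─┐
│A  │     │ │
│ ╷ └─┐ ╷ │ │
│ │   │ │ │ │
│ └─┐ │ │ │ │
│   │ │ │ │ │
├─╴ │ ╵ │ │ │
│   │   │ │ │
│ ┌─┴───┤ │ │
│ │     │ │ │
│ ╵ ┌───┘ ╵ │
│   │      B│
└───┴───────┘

Counting internal wall segments:
Total internal walls: 25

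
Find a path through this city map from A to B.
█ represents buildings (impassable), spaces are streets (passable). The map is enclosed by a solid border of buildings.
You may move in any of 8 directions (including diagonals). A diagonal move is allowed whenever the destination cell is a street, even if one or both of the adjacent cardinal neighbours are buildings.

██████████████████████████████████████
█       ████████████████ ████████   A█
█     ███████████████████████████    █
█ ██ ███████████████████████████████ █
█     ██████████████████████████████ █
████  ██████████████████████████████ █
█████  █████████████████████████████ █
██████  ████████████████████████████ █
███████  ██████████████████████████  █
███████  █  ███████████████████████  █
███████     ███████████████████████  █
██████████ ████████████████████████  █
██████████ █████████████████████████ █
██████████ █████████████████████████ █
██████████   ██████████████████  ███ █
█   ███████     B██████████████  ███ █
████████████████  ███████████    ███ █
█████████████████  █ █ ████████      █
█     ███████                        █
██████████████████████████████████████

Finding the shortest path from A to B:
Movement: 8-directional
Path length: 35 steps
Directions: down → down → down → down → down → down → down → down → down → down → down → down → down → down → down → down-left → left → left → left → left → down-left → left → left → left → left → left → left → left → left → left → left → left → up-left → up-left → up-left

Solution:

██████████████████████████████████████
█       ████████████████ ████████   A█
█     ███████████████████████████   ↓█
█ ██ ███████████████████████████████↓█
█     ██████████████████████████████↓█
████  ██████████████████████████████↓█
█████  █████████████████████████████↓█
██████  ████████████████████████████↓█
███████  ██████████████████████████ ↓█
███████  █  ███████████████████████ ↓█
███████     ███████████████████████ ↓█
██████████ ████████████████████████ ↓█
██████████ █████████████████████████↓█
██████████ █████████████████████████↓█
██████████   ██████████████████  ███↓█
█   ███████     B██████████████  ███↓█
████████████████ ↖███████████    ███↙█
█████████████████ ↖█ █ ████████↙←←←← █
█     ███████      ↖←←←←←←←←←←←      █
██████████████████████████████████████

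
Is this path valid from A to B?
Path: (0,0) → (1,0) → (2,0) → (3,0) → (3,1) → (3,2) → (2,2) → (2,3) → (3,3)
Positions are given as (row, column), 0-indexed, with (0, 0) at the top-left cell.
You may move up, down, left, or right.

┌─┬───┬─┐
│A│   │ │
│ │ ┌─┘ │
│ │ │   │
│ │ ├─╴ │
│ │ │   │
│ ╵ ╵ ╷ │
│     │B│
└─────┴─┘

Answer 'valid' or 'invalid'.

Checking path validity:
Result: All consecutive moves are passable.

valid

Correct solution:

┌─┬───┬─┐
│A│   │ │
│ │ ┌─┘ │
│↓│ │   │
│ │ ├─╴ │
│↓│ │↱ ↓│
│ ╵ ╵ ╷ │
│↳ → ↑│B│
└─────┴─┘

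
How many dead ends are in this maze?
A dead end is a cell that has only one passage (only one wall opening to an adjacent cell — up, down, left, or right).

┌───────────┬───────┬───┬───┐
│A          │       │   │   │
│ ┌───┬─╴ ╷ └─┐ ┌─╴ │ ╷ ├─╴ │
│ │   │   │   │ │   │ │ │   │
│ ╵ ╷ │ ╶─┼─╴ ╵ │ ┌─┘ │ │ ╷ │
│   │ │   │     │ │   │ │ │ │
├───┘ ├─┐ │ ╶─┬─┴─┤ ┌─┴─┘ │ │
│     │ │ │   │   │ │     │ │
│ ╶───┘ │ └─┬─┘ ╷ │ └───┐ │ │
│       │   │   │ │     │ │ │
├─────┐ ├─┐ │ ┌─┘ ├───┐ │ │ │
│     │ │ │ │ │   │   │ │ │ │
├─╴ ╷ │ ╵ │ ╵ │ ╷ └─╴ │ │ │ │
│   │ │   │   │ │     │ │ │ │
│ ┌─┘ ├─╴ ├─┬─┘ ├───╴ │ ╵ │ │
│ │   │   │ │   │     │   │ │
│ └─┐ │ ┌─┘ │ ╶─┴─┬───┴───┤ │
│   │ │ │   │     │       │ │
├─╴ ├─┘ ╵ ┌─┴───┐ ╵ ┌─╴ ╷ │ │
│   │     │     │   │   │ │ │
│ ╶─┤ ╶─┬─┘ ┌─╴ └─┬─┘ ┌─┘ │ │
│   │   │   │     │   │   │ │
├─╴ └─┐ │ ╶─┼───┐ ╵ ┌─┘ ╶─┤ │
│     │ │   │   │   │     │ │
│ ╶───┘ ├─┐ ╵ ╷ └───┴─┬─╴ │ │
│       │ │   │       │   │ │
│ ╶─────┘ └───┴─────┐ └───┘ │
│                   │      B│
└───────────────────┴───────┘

Checking each cell for number of passages:

Dead ends found at positions:
  (0, 6)
  (0, 12)
  (2, 8)
  (2, 11)
  (3, 3)
  (3, 6)
  (3, 10)
  (5, 0)
  (5, 4)
  (5, 9)
  (7, 1)
  (7, 5)
  (7, 8)
  (8, 2)
  (10, 6)
  (11, 2)
  (11, 10)
  (12, 4)
  (12, 11)
  (13, 9)
Total dead ends: 20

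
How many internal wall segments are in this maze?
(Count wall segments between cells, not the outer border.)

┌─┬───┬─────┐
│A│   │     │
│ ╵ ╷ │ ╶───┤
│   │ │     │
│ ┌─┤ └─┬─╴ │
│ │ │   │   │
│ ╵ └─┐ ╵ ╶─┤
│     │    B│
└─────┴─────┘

Counting internal wall segments:
Total internal walls: 15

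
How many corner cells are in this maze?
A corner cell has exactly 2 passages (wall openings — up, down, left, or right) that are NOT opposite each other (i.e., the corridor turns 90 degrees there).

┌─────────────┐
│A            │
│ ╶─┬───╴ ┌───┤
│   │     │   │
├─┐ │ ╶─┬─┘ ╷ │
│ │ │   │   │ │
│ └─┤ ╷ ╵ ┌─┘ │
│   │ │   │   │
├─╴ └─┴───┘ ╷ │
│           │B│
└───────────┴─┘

Counting corner cells (2 non-opposite passages):
Total corners: 16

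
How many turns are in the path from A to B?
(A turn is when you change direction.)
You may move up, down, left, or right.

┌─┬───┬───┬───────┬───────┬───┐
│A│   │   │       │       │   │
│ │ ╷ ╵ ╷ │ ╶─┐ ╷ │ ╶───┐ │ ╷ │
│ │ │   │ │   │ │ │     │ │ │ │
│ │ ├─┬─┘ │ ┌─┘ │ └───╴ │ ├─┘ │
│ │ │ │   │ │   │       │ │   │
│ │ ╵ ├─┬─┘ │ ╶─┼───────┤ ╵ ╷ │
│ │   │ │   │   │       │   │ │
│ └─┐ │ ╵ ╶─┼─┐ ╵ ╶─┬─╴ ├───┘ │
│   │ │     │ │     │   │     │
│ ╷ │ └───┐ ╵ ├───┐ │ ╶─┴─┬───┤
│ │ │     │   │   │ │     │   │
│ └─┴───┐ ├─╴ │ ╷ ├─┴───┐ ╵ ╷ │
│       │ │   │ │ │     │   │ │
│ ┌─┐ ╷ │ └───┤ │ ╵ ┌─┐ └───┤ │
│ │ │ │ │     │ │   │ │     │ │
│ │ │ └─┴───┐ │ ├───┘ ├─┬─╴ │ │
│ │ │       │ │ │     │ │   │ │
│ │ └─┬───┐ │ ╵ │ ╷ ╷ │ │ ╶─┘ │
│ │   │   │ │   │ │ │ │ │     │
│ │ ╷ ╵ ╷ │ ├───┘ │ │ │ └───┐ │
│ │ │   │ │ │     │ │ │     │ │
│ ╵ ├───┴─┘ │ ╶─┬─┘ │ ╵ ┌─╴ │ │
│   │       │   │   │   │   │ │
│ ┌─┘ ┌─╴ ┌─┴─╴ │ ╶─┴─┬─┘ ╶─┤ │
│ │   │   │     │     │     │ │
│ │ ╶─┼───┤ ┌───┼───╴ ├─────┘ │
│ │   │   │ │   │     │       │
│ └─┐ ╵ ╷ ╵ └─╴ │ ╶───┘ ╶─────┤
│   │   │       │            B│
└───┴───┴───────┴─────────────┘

Directions: down, down, down, down, down, down, right, right, down, down, right, right, right, down, down, down, left, left, left, down, left, down, right, down, right, up, right, down, right, up, up, right, right, up, left, up, right, right, up, up, right, down, down, down, left, down, right, right, down, left, left, down, right, right, right, right, right, right
Number of turns: 31

Solution:

┌─┬───┬───┬───────┬───────┬───┐
│A│   │   │       │       │   │
│ │ ╷ ╵ ╷ │ ╶─┐ ╷ │ ╶───┐ │ ╷ │
│↓│ │   │ │   │ │ │     │ │ │ │
│ │ ├─┬─┘ │ ┌─┘ │ └───╴ │ ├─┘ │
│↓│ │ │   │ │   │       │ │   │
│ │ ╵ ├─┬─┘ │ ╶─┼───────┤ ╵ ╷ │
│↓│   │ │   │   │       │   │ │
│ └─┐ │ ╵ ╶─┼─┐ ╵ ╶─┬─╴ ├───┘ │
│↓  │ │     │ │     │   │     │
│ ╷ │ └───┐ ╵ ├───┐ │ ╶─┴─┬───┤
│↓│ │     │   │   │ │     │   │
│ └─┴───┐ ├─╴ │ ╷ ├─┴───┐ ╵ ╷ │
│↳ → ↓  │ │   │ │ │     │   │ │
│ ┌─┐ ╷ │ └───┤ │ ╵ ┌─┐ └───┤ │
│ │ │↓│ │     │ │   │ │     │ │
│ │ │ └─┴───┐ │ ├───┘ ├─┬─╴ │ │
│ │ │↳ → → ↓│ │ │↱ ↓  │ │   │ │
│ │ └─┬───┐ │ ╵ │ ╷ ╷ │ │ ╶─┘ │
│ │   │   │↓│   │↑│↓│ │ │     │
│ │ ╷ ╵ ╷ │ ├───┘ │ │ │ └───┐ │
│ │ │   │ │↓│↱ → ↑│↓│ │     │ │
│ ╵ ├───┴─┘ │ ╶─┬─┘ │ ╵ ┌─╴ │ │
│   │↓ ← ← ↲│↑ ↰│↓ ↲│   │   │ │
│ ┌─┘ ┌─╴ ┌─┴─╴ │ ╶─┴─┬─┘ ╶─┤ │
│ │↓ ↲│   │↱ → ↑│↳ → ↓│     │ │
│ │ ╶─┼───┤ ┌───┼───╴ ├─────┘ │
│ │↳ ↓│↱ ↓│↑│   │↓ ← ↲│       │
│ └─┐ ╵ ╷ ╵ └─╴ │ ╶───┘ ╶─────┤
│   │↳ ↑│↳ ↑    │↳ → → → → → B│
└───┴───┴───────┴─────────────┘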